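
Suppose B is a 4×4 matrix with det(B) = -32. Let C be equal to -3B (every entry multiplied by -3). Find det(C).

The determinant is -2592.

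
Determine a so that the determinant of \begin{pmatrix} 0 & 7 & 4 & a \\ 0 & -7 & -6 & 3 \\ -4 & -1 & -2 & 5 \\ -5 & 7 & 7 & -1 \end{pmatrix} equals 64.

a = 1

Expanding along the column containing a, det(M) is linear in a: det(M) = (68)·a + (-4).
Set (68)·a + (-4) = 64  ⇒  (68)·a = 68  ⇒  a = 1.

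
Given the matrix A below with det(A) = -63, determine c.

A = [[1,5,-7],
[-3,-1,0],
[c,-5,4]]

c = 2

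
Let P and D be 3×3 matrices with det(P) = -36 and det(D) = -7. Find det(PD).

det(PD) = det(P)·det(D) = (-36)·(-7) = 252

252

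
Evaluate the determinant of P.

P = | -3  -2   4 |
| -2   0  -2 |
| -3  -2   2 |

Expand along row 2:
  − (-2) · |-2 4; -2 2| = −(-2)·(-4 − (-8)) = 8
  − (-2) · |-3 -2; -3 -2| = −(-2)·(6 − 6) = 0
Sum: (8) + (0) = 8

8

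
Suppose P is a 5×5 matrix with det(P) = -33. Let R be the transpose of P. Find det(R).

det(R) = -33

det(Pᵀ) = det(P).
det(R) = (1)·(-33) = -33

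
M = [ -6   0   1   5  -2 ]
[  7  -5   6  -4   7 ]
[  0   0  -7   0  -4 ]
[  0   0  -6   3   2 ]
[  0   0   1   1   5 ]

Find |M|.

-1650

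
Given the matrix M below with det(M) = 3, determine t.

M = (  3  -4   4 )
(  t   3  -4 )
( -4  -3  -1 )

t = -4

Expanding along the row containing t, det(M) is linear in t: det(M) = (-16)·t + (-61).
Set (-16)·t + (-61) = 3  ⇒  (-16)·t = 64  ⇒  t = -4.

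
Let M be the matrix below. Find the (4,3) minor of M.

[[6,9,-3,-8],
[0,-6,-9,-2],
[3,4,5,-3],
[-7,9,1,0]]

Delete row 4 and column 3; the remaining 3×3 submatrix is [6 9 -8; 0 -6 -2; 3 4 -3].
Its determinant is -42.

-42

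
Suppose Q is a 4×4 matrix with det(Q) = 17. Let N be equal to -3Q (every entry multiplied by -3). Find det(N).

For a 4×4 matrix, det(-3Q) = (-3)^4·det(Q) = 81·det(Q).
det(N) = (81)·(17) = 1377

The determinant is 1377.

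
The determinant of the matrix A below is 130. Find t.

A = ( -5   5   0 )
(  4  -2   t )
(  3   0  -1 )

8

Expanding along the row containing t, det(A) is linear in t: det(A) = (15)·t + (10).
Set (15)·t + (10) = 130  ⇒  (15)·t = 120  ⇒  t = 8.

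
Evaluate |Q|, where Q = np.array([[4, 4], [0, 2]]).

|Q| = 8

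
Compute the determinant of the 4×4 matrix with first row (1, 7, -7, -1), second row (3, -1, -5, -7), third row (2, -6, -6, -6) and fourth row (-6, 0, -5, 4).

Expand along row 4 (it has 1 zero):
  − (-6) · M_41   where M_41 = det([7 -7 -1; -1 -5 -7; -6 -6 -6]) = -312
  − (-5) · M_43   where M_43 = det([1 7 -1; 3 -1 -7; 2 -6 -6]) = 8
  + (4) · M_44   where M_44 = det([1 7 -7; 3 -1 -5; 2 -6 -6]) = 144
det = (-1)·(-6)·(-312) + (-1)·(-5)·(8) + (+1)·(4)·(144) = -1256

The determinant is -1256.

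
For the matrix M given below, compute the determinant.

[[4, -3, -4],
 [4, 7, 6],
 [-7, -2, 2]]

Expand along column 1:
  + 4 · |7 6; -2 2| = 4·(14 − (-12)) = 104
  − 4 · |-3 -4; -2 2| = −4·(-6 − 8) = 56
  + (-7) · |-3 -4; 7 6| = (-7)·(-18 − (-28)) = -70
Sum: (104) + (56) + (-70) = 90

90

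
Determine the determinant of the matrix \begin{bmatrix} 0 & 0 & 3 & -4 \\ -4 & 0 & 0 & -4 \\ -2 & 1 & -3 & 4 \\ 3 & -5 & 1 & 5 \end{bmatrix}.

-160

Expand along row 1 (it has 2 zeros):
  + (3) · M_13   where M_13 = det([-4 0 -4; -2 1 4; 3 -5 5]) = -128
  − (-4) · M_14   where M_14 = det([-4 0 0; -2 1 -3; 3 -5 1]) = 56
det = (+1)·(3)·(-128) + (-1)·(-4)·(56) = -160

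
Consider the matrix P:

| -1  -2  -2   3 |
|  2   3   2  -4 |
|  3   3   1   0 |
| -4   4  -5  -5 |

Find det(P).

The determinant is 70.

Expand along row 3 (it has 1 zero):
  + (3) · M_31   where M_31 = det([-2 -2 3; 3 2 -4; 4 -5 -5]) = -7
  − (3) · M_32   where M_32 = det([-1 -2 3; 2 2 -4; -4 -5 -5]) = -28
  + (1) · M_33   where M_33 = det([-1 -2 3; 2 3 -4; -4 4 -5]) = 7
det = (+1)·(3)·(-7) + (-1)·(3)·(-28) + (+1)·(1)·(7) = 70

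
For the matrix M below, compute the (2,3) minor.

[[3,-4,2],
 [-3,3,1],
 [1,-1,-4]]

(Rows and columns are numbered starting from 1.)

Delete row 2 and column 3; the remaining 2×2 submatrix is [3 -4; 1 -1].
Its determinant is 3·(-1) − (-4)·1 = 1.

1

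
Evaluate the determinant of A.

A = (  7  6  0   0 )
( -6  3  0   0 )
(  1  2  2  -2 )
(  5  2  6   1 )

The determinant is 798.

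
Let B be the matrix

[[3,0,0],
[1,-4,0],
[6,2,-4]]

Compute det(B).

B is lower triangular, so det(B) is the product of the diagonal entries:
det = (3) · (-4) · (-4) = 48

|B| = 48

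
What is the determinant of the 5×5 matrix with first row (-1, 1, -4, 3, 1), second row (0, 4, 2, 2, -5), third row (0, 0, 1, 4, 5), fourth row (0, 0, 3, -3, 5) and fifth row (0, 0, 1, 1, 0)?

-180

The matrix is block upper-triangular with a 2×2 block and a 3×3 block on the diagonal, so its determinant equals the product of the determinants of the diagonal blocks.
det of the 2×2 block = -4
det of the 3×3 block = 45
det = (-4)·(45) = -180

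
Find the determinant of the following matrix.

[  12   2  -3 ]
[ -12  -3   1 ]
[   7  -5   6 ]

Expand along row 1:
  + 12 · |-3 1; -5 6| = 12·(-18 − (-5)) = -156
  − 2 · |-12 1; 7 6| = −2·(-72 − 7) = 158
  + (-3) · |-12 -3; 7 -5| = (-3)·(60 − (-21)) = -243
Sum: (-156) + (158) + (-243) = -241

The determinant is -241.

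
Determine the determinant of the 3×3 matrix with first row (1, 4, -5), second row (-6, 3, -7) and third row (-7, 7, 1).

The determinant is 377.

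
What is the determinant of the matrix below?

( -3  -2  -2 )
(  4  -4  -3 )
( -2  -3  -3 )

Expand along row 1:
  + (-3) · |-4 -3; -3 -3| = (-3)·(12 − 9) = -9
  − (-2) · |4 -3; -2 -3| = −(-2)·(-12 − 6) = -36
  + (-2) · |4 -4; -2 -3| = (-2)·(-12 − 8) = 40
Sum: (-9) + (-36) + (40) = -5

-5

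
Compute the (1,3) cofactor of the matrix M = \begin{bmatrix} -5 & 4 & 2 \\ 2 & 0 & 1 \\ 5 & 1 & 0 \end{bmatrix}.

Delete row 1 and column 3; the remaining 2×2 submatrix is [2 0; 5 1].
Its determinant is 2·1 − 0·5 = 2.
The cofactor carries sign (−1)^(1+3) = +1, so C_{1,3} = +(2) = 2.

The cofactor is 2.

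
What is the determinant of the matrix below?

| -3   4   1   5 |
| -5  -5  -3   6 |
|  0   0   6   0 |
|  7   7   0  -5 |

Expand along row 3 (it has 3 zeros):
  + (6) · M_33   where M_33 = det([-3 4 5; -5 -5 6; 7 7 -5]) = 119
det = (+1)·(6)·(119) = 714

714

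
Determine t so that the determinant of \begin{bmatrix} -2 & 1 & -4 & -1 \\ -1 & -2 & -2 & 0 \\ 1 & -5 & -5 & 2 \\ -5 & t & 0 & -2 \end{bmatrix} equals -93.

Expanding along the column containing t, det(M) is linear in t: det(M) = (-7)·t + (-30).
Set (-7)·t + (-30) = -93  ⇒  (-7)·t = -63  ⇒  t = 9.

t = 9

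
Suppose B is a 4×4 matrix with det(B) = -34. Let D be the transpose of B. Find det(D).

det(Bᵀ) = det(B).
det(D) = (1)·(-34) = -34

-34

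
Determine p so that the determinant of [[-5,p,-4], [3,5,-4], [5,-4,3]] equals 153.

p = 0

Expanding along the column containing p, det(B) is linear in p: det(B) = (-29)·p + (153).
Set (-29)·p + (153) = 153  ⇒  (-29)·p = 0  ⇒  p = 0.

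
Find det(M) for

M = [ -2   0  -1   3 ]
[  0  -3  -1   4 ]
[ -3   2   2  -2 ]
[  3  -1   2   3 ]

Expand along row 1 (it has 1 zero):
  + (-2) · M_11   where M_11 = det([-3 -1 4; 2 2 -2; -1 2 3]) = -2
  + (-1) · M_13   where M_13 = det([0 -3 4; -3 2 -2; 3 -1 3]) = -21
  − (3) · M_14   where M_14 = det([0 -3 -1; -3 2 2; 3 -1 2]) = -33
det = (+1)·(-2)·(-2) + (+1)·(-1)·(-21) + (-1)·(3)·(-33) = 124

124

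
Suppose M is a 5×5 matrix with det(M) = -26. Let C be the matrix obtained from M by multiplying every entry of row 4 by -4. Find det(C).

det(C) = 104

Scaling one row by -4 multiplies the determinant by -4.
det(C) = (-4)·(-26) = 104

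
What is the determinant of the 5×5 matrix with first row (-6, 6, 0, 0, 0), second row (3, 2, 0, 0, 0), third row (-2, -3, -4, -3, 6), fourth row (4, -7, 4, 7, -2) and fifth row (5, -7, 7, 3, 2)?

7080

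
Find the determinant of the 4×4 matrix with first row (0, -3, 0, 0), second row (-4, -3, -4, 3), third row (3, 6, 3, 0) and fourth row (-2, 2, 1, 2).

The determinant is 81.

Expand along row 1 (it has 3 zeros):
  − (-3) · M_12   where M_12 = det([-4 -4 3; 3 3 0; -2 1 2]) = 27
det = (-1)·(-3)·(27) = 81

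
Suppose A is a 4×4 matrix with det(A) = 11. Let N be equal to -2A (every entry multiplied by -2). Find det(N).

For a 4×4 matrix, det(-2A) = (-2)^4·det(A) = 16·det(A).
det(N) = (16)·(11) = 176

176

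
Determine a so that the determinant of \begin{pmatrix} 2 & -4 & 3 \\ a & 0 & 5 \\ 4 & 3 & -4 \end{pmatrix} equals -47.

-9

Expanding along the column containing a, det(B) is linear in a: det(B) = (-7)·a + (-110).
Set (-7)·a + (-110) = -47  ⇒  (-7)·a = 63  ⇒  a = -9.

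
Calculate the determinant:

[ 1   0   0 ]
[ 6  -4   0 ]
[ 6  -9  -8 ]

The matrix is lower triangular, so the determinant is the product of the diagonal entries:
det = (1) · (-4) · (-8) = 32

The determinant is 32.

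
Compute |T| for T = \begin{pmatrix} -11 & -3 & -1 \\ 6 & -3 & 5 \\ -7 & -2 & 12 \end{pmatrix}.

det(T) = 640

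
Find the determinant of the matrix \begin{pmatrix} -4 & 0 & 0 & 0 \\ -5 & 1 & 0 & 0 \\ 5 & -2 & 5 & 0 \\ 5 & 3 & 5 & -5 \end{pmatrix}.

The matrix is lower triangular, so the determinant is the product of the diagonal entries:
det = (-4) · (1) · (5) · (-5) = 100

100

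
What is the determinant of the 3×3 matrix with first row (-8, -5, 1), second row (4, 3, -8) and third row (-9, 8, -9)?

Expand along row 1:
  + (-8) · |3 -8; 8 -9| = (-8)·(-27 − (-64)) = -296
  − (-5) · |4 -8; -9 -9| = −(-5)·(-36 − 72) = -540
  + 1 · |4 3; -9 8| = 1·(32 − (-27)) = 59
Sum: (-296) + (-540) + (59) = -777

-777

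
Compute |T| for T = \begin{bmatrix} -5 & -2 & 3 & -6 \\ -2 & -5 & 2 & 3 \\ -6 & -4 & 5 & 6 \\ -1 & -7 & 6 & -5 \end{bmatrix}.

-1252

Expand along row 1:
  + (-5) · M_11   where M_11 = det([-5 2 3; -4 5 6; -7 6 -5]) = 214
  − (-2) · M_12   where M_12 = det([-2 2 3; -6 5 6; -1 6 -5]) = -43
  + (3) · M_13   where M_13 = det([-2 -5 3; -6 -4 6; -1 -7 -5]) = 170
  − (-6) · M_14   where M_14 = det([-2 -5 2; -6 -4 5; -1 -7 6]) = -101
det = (+1)·(-5)·(214) + (-1)·(-2)·(-43) + (+1)·(3)·(170) + (-1)·(-6)·(-101) = -1252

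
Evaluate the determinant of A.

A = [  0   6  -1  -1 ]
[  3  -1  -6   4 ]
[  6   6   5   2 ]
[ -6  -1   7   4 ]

-3333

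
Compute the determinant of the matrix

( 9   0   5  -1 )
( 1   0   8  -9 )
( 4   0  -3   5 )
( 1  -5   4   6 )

The determinant is 265.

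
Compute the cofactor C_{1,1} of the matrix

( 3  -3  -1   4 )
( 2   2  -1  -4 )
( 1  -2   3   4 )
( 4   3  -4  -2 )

Delete row 1 and column 1; the remaining 3×3 submatrix is [2 -1 -4; -2 3 4; 3 -4 -2].
Its determinant is 16.
The cofactor carries sign (−1)^(1+1) = +1, so C_{1,1} = +(16) = 16.

The cofactor is 16.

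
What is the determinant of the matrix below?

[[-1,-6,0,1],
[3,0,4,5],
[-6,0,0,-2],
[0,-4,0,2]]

The determinant is 160.

Expand along column 3 (it has 3 zeros):
  − (4) · M_23   where M_23 = det([-1 -6 1; -6 0 -2; 0 -4 2]) = -40
det = (-1)·(4)·(-40) = 160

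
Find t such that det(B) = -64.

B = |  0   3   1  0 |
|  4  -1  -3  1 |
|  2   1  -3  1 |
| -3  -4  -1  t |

t = -3

Expanding along the row containing t, det(B) is linear in t: det(B) = (24)·t + (8).
Set (24)·t + (8) = -64  ⇒  (24)·t = -72  ⇒  t = -3.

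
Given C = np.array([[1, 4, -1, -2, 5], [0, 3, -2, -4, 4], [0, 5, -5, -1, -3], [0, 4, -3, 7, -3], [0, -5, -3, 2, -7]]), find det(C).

Expand along column 1 (it has 4 zeros):
  + (1) · M_11   where M_11 = det([3 -2 -4 4; 5 -5 -1 -3; 4 -3 7 -3; -5 -3 2 -7]) = -1200
det = (+1)·(1)·(-1200) = -1200

-1200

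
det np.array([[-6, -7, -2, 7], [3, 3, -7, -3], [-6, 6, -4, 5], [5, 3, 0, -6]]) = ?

Expand along row 4 (it has 1 zero):
  − (5) · M_41   where M_41 = det([-7 -2 7; 3 -7 -3; 6 -4 5]) = 605
  + (3) · M_42   where M_42 = det([-6 -2 7; 3 -7 -3; -6 -4 5]) = -102
  + (-6) · M_44   where M_44 = det([-6 -7 -2; 3 3 -7; -6 6 -4]) = -630
det = (-1)·(5)·(605) + (+1)·(3)·(-102) + (+1)·(-6)·(-630) = 449

The determinant is 449.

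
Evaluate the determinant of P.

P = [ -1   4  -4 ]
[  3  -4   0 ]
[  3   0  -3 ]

Expand along column 2:
  − 4 · |3 0; 3 -3| = −4·(-9 − 0) = 36
  + (-4) · |-1 -4; 3 -3| = (-4)·(3 − (-12)) = -60
Sum: (36) + (-60) = -24

|P| = -24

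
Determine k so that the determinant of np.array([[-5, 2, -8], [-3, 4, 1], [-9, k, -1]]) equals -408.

Expanding along the column containing k, det(B) is linear in k: det(B) = (29)·k + (-292).
Set (29)·k + (-292) = -408  ⇒  (29)·k = -116  ⇒  k = -4.

k = -4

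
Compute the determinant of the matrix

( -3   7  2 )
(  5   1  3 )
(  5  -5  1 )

Expand along row 1:
  + (-3) · |1 3; -5 1| = (-3)·(1 − (-15)) = -48
  − 7 · |5 3; 5 1| = −7·(5 − 15) = 70
  + 2 · |5 1; 5 -5| = 2·(-25 − 5) = -60
Sum: (-48) + (70) + (-60) = -38

-38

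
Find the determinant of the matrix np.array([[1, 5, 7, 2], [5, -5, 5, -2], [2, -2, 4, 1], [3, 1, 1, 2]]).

Expand along row 1:
  + (1) · M_11   where M_11 = det([-5 5 -2; -2 4 1; 1 1 2]) = 2
  − (5) · M_12   where M_12 = det([5 5 -2; 2 4 1; 3 1 2]) = 50
  + (7) · M_13   where M_13 = det([5 -5 -2; 2 -2 1; 3 1 2]) = -36
  − (2) · M_14   where M_14 = det([5 -5 5; 2 -2 4; 3 1 1]) = -40
det = (+1)·(1)·(2) + (-1)·(5)·(50) + (+1)·(7)·(-36) + (-1)·(2)·(-40) = -420

The determinant is -420.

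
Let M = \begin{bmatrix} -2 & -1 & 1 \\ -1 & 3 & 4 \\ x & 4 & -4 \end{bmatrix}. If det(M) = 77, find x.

Expanding along the column containing x, det(M) is linear in x: det(M) = (-7)·x + (56).
Set (-7)·x + (56) = 77  ⇒  (-7)·x = 21  ⇒  x = -3.

x = -3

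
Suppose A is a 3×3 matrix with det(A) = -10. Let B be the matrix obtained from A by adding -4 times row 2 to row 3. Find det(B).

det(B) = -10

Adding a multiple of one row to another leaves the determinant unchanged.
det(B) = (1)·(-10) = -10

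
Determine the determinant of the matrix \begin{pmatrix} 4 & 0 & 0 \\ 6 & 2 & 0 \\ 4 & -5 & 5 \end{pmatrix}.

40

The matrix is lower triangular, so the determinant is the product of the diagonal entries:
det = (4) · (2) · (5) = 40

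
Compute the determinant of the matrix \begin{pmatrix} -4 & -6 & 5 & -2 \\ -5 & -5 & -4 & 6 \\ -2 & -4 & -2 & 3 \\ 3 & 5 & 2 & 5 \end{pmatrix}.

Expand along row 1:
  + (-4) · M_11   where M_11 = det([-5 -4 6; -4 -2 3; 5 2 5]) = -48
  − (-6) · M_12   where M_12 = det([-5 -4 6; -2 -2 3; 3 2 5]) = 16
  + (5) · M_13   where M_13 = det([-5 -5 6; -2 -4 3; 3 5 5]) = 92
  − (-2) · M_14   where M_14 = det([-5 -5 -4; -2 -4 -2; 3 5 2]) = -8
det = (+1)·(-4)·(-48) + (-1)·(-6)·(16) + (+1)·(5)·(92) + (-1)·(-2)·(-8) = 732

The determinant is 732.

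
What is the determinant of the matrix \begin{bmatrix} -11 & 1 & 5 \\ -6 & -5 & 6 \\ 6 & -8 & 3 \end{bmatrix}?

The determinant is 81.

Expand along row 1:
  + (-11) · |-5 6; -8 3| = (-11)·(-15 − (-48)) = -363
  − 1 · |-6 6; 6 3| = −1·(-18 − 36) = 54
  + 5 · |-6 -5; 6 -8| = 5·(48 − (-30)) = 390
Sum: (-363) + (54) + (390) = 81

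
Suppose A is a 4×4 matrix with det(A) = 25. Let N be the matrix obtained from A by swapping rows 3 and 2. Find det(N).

Swapping two rows multiplies the determinant by −1.
det(N) = (-1)·(25) = -25

-25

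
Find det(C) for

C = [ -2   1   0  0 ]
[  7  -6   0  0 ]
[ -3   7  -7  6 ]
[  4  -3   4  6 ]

-330

C is block lower-triangular with a 2×2 block and a 2×2 block on the diagonal, so its determinant equals the product of the determinants of the diagonal blocks.
det of the 2×2 block = 5
det of the 2×2 block = -66
det = (5)·(-66) = -330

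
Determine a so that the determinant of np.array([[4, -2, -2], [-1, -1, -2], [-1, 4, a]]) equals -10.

8

Expanding along the column containing a, det(M) is linear in a: det(M) = (-6)·a + (38).
Set (-6)·a + (38) = -10  ⇒  (-6)·a = -48  ⇒  a = 8.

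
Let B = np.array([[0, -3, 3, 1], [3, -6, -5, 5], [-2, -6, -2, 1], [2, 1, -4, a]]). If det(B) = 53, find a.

Expanding along the column containing a, det(B) is linear in a: det(B) = (-138)·a + (191).
Set (-138)·a + (191) = 53  ⇒  (-138)·a = -138  ⇒  a = 1.

1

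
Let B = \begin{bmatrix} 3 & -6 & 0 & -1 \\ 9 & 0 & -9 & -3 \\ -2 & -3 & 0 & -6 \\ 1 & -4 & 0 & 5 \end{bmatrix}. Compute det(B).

-1368

Expand along column 3 (it has 3 zeros):
  − (-9) · M_23   where M_23 = det([3 -6 -1; -2 -3 -6; 1 -4 5]) = -152
det = (-1)·(-9)·(-152) = -1368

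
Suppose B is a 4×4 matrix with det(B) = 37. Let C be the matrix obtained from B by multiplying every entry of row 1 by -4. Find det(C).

Scaling one row by -4 multiplies the determinant by -4.
det(C) = (-4)·(37) = -148

|C| = -148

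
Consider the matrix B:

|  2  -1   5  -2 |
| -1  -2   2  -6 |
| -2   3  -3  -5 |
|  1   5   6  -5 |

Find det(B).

-301

Expand along row 1:
  + (2) · M_11   where M_11 = det([-2 2 -6; 3 -3 -5; 5 6 -5]) = -308
  − (-1) · M_12   where M_12 = det([-1 2 -6; -2 -3 -5; 1 6 -5]) = -21
  + (5) · M_13   where M_13 = det([-1 -2 -6; -2 3 -5; 1 5 -5]) = 98
  − (-2) · M_14   where M_14 = det([-1 -2 2; -2 3 -3; 1 5 6]) = -77
det = (+1)·(2)·(-308) + (-1)·(-1)·(-21) + (+1)·(5)·(98) + (-1)·(-2)·(-77) = -301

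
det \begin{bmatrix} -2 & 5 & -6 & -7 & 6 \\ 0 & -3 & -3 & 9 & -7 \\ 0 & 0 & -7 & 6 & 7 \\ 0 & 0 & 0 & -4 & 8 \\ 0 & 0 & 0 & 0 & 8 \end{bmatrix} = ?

The determinant is 1344.

The matrix is upper triangular, so the determinant is the product of the diagonal entries:
det = (-2) · (-3) · (-7) · (-4) · (8) = 1344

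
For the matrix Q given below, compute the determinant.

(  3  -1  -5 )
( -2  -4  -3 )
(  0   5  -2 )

Expand along row 3:
  − 5 · |3 -5; -2 -3| = −5·(-9 − 10) = 95
  + (-2) · |3 -1; -2 -4| = (-2)·(-12 − 2) = 28
Sum: (95) + (28) = 123

123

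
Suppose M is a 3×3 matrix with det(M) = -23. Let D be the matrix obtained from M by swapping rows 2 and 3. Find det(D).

det(D) = 23

Swapping two rows multiplies the determinant by −1.
det(D) = (-1)·(-23) = 23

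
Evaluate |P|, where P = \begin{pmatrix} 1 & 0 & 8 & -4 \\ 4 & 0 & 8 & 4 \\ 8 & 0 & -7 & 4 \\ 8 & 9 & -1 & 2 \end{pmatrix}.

5004

Expand along column 2 (it has 3 zeros):
  + (9) · M_42   where M_42 = det([1 8 -4; 4 8 4; 8 -7 4]) = 556
det = (+1)·(9)·(556) = 5004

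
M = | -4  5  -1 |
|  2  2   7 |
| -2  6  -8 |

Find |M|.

Expand along column 1:
  + (-4) · |2 7; 6 -8| = (-4)·(-16 − 42) = 232
  − 2 · |5 -1; 6 -8| = −2·(-40 − (-6)) = 68
  + (-2) · |5 -1; 2 7| = (-2)·(35 − (-2)) = -74
Sum: (232) + (68) + (-74) = 226

226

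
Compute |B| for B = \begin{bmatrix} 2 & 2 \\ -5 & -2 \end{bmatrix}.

det(B) = 6

det(B) = 2·(-2) − 2·(-5) = -4 − (-10) = 6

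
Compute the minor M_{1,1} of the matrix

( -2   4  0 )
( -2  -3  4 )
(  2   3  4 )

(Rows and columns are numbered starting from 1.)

-24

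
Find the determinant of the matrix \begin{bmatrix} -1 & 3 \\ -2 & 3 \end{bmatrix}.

det = (-1)·3 − 3·(-2) = -3 − (-6) = 3

The determinant is 3.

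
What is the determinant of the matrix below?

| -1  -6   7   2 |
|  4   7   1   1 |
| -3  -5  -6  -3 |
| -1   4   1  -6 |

620

Expand along row 1:
  + (-1) · M_11   where M_11 = det([7 1 1; -5 -6 -3; 4 1 -6]) = 250
  − (-6) · M_12   where M_12 = det([4 1 1; -3 -6 -3; -1 1 -6]) = 132
  + (7) · M_13   where M_13 = det([4 7 1; -3 -5 -3; -1 4 -6]) = 46
  − (2) · M_14   where M_14 = det([4 7 1; -3 -5 -6; -1 4 1]) = 122
det = (+1)·(-1)·(250) + (-1)·(-6)·(132) + (+1)·(7)·(46) + (-1)·(2)·(122) = 620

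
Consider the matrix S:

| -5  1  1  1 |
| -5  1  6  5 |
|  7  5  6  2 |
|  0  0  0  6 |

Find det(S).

|S| = 960

Expand along row 4 (it has 3 zeros):
  + (6) · M_44   where M_44 = det([-5 1 1; -5 1 6; 7 5 6]) = 160
det = (+1)·(6)·(160) = 960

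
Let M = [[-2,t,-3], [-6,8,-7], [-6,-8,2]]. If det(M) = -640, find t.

t = -8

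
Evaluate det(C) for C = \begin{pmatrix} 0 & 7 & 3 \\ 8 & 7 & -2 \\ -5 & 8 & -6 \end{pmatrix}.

Expand along column 1:
  − 8 · |7 3; 8 -6| = −8·(-42 − 24) = 528
  + (-5) · |7 3; 7 -2| = (-5)·(-14 − 21) = 175
Sum: (528) + (175) = 703

det(C) = 703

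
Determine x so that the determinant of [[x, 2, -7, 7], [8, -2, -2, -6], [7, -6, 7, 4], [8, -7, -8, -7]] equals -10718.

Expanding along the row containing x, det(B) is linear in x: det(B) = (-408)·x + (-7454).
Set (-408)·x + (-7454) = -10718  ⇒  (-408)·x = -3264  ⇒  x = 8.

x = 8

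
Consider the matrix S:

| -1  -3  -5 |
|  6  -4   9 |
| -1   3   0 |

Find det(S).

Expand along column 3:
  + (-5) · |6 -4; -1 3| = (-5)·(18 − 4) = -70
  − 9 · |-1 -3; -1 3| = −9·(-3 − 3) = 54
Sum: (-70) + (54) = -16

The determinant is -16.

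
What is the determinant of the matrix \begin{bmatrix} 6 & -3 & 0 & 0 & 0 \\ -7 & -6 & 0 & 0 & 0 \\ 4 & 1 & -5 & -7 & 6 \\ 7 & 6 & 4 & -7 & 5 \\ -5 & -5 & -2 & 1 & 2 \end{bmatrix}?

The determinant is -9177.

The matrix is block lower-triangular with a 2×2 block and a 3×3 block on the diagonal, so its determinant equals the product of the determinants of the diagonal blocks.
det of the 2×2 block = -57
det of the 3×3 block = 161
det = (-57)·(161) = -9177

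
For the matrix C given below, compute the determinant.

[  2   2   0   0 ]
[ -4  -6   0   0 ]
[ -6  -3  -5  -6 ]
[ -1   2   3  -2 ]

C is block lower-triangular with a 2×2 block and a 2×2 block on the diagonal, so its determinant equals the product of the determinants of the diagonal blocks.
det of the 2×2 block = -4
det of the 2×2 block = 28
det = (-4)·(28) = -112

-112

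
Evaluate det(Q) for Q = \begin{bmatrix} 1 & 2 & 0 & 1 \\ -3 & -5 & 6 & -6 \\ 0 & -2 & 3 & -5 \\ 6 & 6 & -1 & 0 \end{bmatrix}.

The determinant is 25.

Expand along row 1 (it has 1 zero):
  + (1) · M_11   where M_11 = det([-5 6 -6; -2 3 -5; 6 -1 0]) = -59
  − (2) · M_12   where M_12 = det([-3 6 -6; 0 3 -5; 6 -1 0]) = -57
  − (1) · M_14   where M_14 = det([-3 -5 6; 0 -2 3; 6 6 -1]) = 30
det = (+1)·(1)·(-59) + (-1)·(2)·(-57) + (-1)·(1)·(30) = 25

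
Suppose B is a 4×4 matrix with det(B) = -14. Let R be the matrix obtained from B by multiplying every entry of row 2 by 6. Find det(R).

-84

Scaling one row by 6 multiplies the determinant by 6.
det(R) = (6)·(-14) = -84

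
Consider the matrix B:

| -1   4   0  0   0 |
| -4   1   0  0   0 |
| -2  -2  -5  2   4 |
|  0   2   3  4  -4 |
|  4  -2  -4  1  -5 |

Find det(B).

det(B) = 3270

B is block lower-triangular with a 2×2 block and a 3×3 block on the diagonal, so its determinant equals the product of the determinants of the diagonal blocks.
det of the 2×2 block = 15
det of the 3×3 block = 218
det = (15)·(218) = 3270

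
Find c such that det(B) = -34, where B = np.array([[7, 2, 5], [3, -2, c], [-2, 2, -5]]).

8

Expanding along the row containing c, det(B) is linear in c: det(B) = (-18)·c + (110).
Set (-18)·c + (110) = -34  ⇒  (-18)·c = -144  ⇒  c = 8.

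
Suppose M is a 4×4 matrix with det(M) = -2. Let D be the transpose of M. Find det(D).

det(Mᵀ) = det(M).
det(D) = (1)·(-2) = -2

The determinant is -2.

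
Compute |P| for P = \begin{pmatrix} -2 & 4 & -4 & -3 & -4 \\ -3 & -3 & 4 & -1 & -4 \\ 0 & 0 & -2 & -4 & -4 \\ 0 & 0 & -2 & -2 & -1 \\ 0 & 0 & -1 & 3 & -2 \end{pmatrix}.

P is block upper-triangular with a 2×2 block and a 3×3 block on the diagonal, so its determinant equals the product of the determinants of the diagonal blocks.
det of the 2×2 block = 18
det of the 3×3 block = 30
det = (18)·(30) = 540

The determinant is 540.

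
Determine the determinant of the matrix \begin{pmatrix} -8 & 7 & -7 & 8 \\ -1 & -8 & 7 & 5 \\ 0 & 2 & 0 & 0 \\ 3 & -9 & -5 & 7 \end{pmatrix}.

Expand along row 3 (it has 3 zeros):
  − (2) · M_32   where M_32 = det([-8 -7 8; -1 7 5; 3 -5 7]) = -874
det = (-1)·(2)·(-874) = 1748

1748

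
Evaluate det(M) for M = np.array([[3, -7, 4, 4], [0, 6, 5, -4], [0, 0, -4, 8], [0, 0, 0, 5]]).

M is upper triangular, so det(M) is the product of the diagonal entries:
det = (3) · (6) · (-4) · (5) = -360

|M| = -360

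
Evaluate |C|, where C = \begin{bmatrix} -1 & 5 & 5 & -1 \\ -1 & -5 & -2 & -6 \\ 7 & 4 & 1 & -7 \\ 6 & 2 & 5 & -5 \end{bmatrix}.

|C| = 1872

Expand along row 1:
  + (-1) · M_11   where M_11 = det([-5 -2 -6; 4 1 -7; 2 5 -5]) = -270
  − (5) · M_12   where M_12 = det([-1 -2 -6; 7 1 -7; 6 5 -5]) = -190
  + (5) · M_13   where M_13 = det([-1 -5 -6; 7 4 -7; 6 2 -5]) = 101
  − (-1) · M_14   where M_14 = det([-1 -5 -2; 7 4 1; 6 2 5]) = 147
det = (+1)·(-1)·(-270) + (-1)·(5)·(-190) + (+1)·(5)·(101) + (-1)·(-1)·(147) = 1872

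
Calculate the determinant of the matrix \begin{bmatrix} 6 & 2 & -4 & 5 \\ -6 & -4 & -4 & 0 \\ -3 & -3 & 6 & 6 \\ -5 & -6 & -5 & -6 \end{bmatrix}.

Expand along row 2 (it has 1 zero):
  − (-6) · M_21   where M_21 = det([2 -4 5; -3 6 6; -6 -5 -6]) = 459
  + (-4) · M_22   where M_22 = det([6 -4 5; -3 6 6; -5 -5 -6]) = 381
  − (-4) · M_23   where M_23 = det([6 2 5; -3 -3 6; -5 -6 -6]) = 243
det = (-1)·(-6)·(459) + (+1)·(-4)·(381) + (-1)·(-4)·(243) = 2202

The determinant is 2202.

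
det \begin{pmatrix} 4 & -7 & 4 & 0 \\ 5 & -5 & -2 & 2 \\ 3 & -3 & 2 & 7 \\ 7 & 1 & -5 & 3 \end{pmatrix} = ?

Expand along row 1 (it has 1 zero):
  + (4) · M_11   where M_11 = det([-5 -2 2; -3 2 7; 1 -5 3]) = -211
  − (-7) · M_12   where M_12 = det([5 -2 2; 3 2 7; 7 -5 3]) = 67
  + (4) · M_13   where M_13 = det([5 -5 2; 3 -3 7; 7 1 3]) = -232
det = (+1)·(4)·(-211) + (-1)·(-7)·(67) + (+1)·(4)·(-232) = -1303

-1303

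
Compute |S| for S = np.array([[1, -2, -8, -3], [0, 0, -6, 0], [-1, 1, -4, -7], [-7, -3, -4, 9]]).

Expand along row 2 (it has 3 zeros):
  − (-6) · M_23   where M_23 = det([1 -2 -3; -1 1 -7; -7 -3 9]) = -158
det = (-1)·(-6)·(-158) = -948

-948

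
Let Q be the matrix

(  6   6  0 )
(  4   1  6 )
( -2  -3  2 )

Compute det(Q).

0

Expand along row 1:
  + 6 · |1 6; -3 2| = 6·(2 − (-18)) = 120
  − 6 · |4 6; -2 2| = −6·(8 − (-12)) = -120
Sum: (120) + (-120) = 0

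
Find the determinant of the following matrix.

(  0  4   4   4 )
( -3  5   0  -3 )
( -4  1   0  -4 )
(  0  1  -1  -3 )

Expand along column 1 (it has 2 zeros):
  − (-3) · M_21   where M_21 = det([4 4 4; 1 0 -4; 1 -1 -3]) = -24
  + (-4) · M_31   where M_31 = det([4 4 4; 5 0 -3; 1 -1 -3]) = 16
det = (-1)·(-3)·(-24) + (+1)·(-4)·(16) = -136

-136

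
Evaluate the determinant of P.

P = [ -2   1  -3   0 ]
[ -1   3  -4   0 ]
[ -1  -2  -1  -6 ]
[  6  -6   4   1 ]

det(P) = 250

Expand along column 4 (it has 2 zeros):
  − (-6) · M_34   where M_34 = det([-2 1 -3; -1 3 -4; 6 -6 4]) = 40
  + (1) · M_44   where M_44 = det([-2 1 -3; -1 3 -4; -1 -2 -1]) = 10
det = (-1)·(-6)·(40) + (+1)·(1)·(10) = 250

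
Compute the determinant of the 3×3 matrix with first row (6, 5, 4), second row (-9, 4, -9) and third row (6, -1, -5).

-729

Expand along column 1:
  + 6 · |4 -9; -1 -5| = 6·(-20 − 9) = -174
  − (-9) · |5 4; -1 -5| = −(-9)·(-25 − (-4)) = -189
  + 6 · |5 4; 4 -9| = 6·(-45 − 16) = -366
Sum: (-174) + (-189) + (-366) = -729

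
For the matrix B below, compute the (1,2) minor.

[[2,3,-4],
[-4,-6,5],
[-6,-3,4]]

14

Delete row 1 and column 2; the remaining 2×2 submatrix is [-4 5; -6 4].
Its determinant is (-4)·4 − 5·(-6) = 14.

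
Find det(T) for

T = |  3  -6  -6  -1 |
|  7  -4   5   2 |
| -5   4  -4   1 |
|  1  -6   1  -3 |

The determinant is -542.

Expand along row 1:
  + (3) · M_11   where M_11 = det([-4 5 2; 4 -4 1; -6 1 -3]) = -54
  − (-6) · M_12   where M_12 = det([7 5 2; -5 -4 1; 1 1 -3]) = 5
  + (-6) · M_13   where M_13 = det([7 -4 2; -5 4 1; 1 -6 -3]) = 66
  − (-1) · M_14   where M_14 = det([7 -4 5; -5 4 -4; 1 -6 1]) = -14
det = (+1)·(3)·(-54) + (-1)·(-6)·(5) + (+1)·(-6)·(66) + (-1)·(-1)·(-14) = -542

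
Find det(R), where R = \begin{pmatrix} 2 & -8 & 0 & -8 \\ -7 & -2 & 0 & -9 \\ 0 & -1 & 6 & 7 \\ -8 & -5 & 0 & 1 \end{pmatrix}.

-5268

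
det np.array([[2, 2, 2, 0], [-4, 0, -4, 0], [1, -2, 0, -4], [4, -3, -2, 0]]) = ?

-192

Expand along column 4 (it has 3 zeros):
  − (-4) · M_34   where M_34 = det([2 2 2; -4 0 -4; 4 -3 -2]) = -48
det = (-1)·(-4)·(-48) = -192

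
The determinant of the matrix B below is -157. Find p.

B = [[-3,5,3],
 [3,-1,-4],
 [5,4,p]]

Expanding along the column containing p, det(B) is linear in p: det(B) = (-12)·p + (-97).
Set (-12)·p + (-97) = -157  ⇒  (-12)·p = -60  ⇒  p = 5.

p = 5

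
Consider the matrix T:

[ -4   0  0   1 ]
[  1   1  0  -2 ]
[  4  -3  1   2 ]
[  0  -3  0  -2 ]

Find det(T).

The determinant is 29.

Expand along column 3 (it has 3 zeros):
  + (1) · M_33   where M_33 = det([-4 0 1; 1 1 -2; 0 -3 -2]) = 29
det = (+1)·(1)·(29) = 29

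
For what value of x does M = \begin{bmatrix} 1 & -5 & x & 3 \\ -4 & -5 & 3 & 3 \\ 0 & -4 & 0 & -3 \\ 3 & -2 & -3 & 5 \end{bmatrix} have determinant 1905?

Expanding along the column containing x, det(M) is linear in x: det(M) = (185)·x + (240).
Set (185)·x + (240) = 1905  ⇒  (185)·x = 1665  ⇒  x = 9.

9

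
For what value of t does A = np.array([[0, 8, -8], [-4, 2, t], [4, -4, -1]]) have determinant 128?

Expanding along the column containing t, det(A) is linear in t: det(A) = (32)·t + (-96).
Set (32)·t + (-96) = 128  ⇒  (32)·t = 224  ⇒  t = 7.

t = 7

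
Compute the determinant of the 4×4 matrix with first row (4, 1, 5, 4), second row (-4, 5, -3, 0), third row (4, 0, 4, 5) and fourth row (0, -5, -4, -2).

Expand along row 2 (it has 1 zero):
  − (-4) · M_21   where M_21 = det([1 5 4; 0 4 5; -5 -4 -2]) = -33
  + (5) · M_22   where M_22 = det([4 5 4; 4 4 5; 0 -4 -2]) = 24
  − (-3) · M_23   where M_23 = det([4 1 4; 4 0 5; 0 -5 -2]) = 28
det = (-1)·(-4)·(-33) + (+1)·(5)·(24) + (-1)·(-3)·(28) = 72

The determinant is 72.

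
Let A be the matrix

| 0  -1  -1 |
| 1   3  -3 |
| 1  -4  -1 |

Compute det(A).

Expand along row 1:
  − (-1) · |1 -3; 1 -1| = −(-1)·(-1 − (-3)) = 2
  + (-1) · |1 3; 1 -4| = (-1)·(-4 − 3) = 7
Sum: (2) + (7) = 9

9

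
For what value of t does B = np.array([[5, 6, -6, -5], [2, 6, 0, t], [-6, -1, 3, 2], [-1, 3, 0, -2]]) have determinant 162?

Expanding along the column containing t, det(B) is linear in t: det(B) = (51)·t + (264).
Set (51)·t + (264) = 162  ⇒  (51)·t = -102  ⇒  t = -2.

t = -2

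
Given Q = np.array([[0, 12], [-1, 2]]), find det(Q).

12

det(Q) = 0·2 − 12·(-1) = 0 − (-12) = 12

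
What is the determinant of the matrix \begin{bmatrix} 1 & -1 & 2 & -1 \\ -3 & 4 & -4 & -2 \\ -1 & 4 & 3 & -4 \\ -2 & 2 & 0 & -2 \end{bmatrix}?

Expand along row 4 (it has 1 zero):
  − (-2) · M_41   where M_41 = det([-1 2 -1; 4 -4 -2; 4 3 -4]) = -34
  + (2) · M_42   where M_42 = det([1 2 -1; -3 -4 -2; -1 3 -4]) = 15
  + (-2) · M_44   where M_44 = det([1 -1 2; -3 4 -4; -1 4 3]) = -1
det = (-1)·(-2)·(-34) + (+1)·(2)·(15) + (+1)·(-2)·(-1) = -36

-36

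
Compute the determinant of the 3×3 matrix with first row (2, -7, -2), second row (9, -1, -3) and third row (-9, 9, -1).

Expand along row 1:
  + 2 · |-1 -3; 9 -1| = 2·(1 − (-27)) = 56
  − (-7) · |9 -3; -9 -1| = −(-7)·(-9 − 27) = -252
  + (-2) · |9 -1; -9 9| = (-2)·(81 − 9) = -144
Sum: (56) + (-252) + (-144) = -340

The determinant is -340.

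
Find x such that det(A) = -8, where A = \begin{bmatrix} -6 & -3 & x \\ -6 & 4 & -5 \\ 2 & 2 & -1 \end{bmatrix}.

Expanding along the column containing x, det(A) is linear in x: det(A) = (-20)·x + (12).
Set (-20)·x + (12) = -8  ⇒  (-20)·x = -20  ⇒  x = 1.

x = 1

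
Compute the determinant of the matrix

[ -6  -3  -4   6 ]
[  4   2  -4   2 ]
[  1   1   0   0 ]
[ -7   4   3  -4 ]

202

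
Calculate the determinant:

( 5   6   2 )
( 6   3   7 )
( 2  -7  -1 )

Expand along row 1:
  + 5 · |3 7; -7 -1| = 5·(-3 − (-49)) = 230
  − 6 · |6 7; 2 -1| = −6·(-6 − 14) = 120
  + 2 · |6 3; 2 -7| = 2·(-42 − 6) = -96
Sum: (230) + (120) + (-96) = 254

254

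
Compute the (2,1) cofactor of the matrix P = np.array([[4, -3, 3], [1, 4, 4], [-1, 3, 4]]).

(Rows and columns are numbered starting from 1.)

The cofactor is 21.

Delete row 2 and column 1; the remaining 2×2 submatrix is [-3 3; 3 4].
Its determinant is (-3)·4 − 3·3 = -21.
The cofactor carries sign (−1)^(2+1) = −1, so C_{2,1} = −(-21) = 21.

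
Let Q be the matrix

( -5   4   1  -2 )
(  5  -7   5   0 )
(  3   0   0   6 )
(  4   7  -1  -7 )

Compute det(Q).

-2217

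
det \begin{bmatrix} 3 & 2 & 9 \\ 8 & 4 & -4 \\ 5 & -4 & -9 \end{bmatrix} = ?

Expand along column 1:
  + 3 · |4 -4; -4 -9| = 3·(-36 − 16) = -156
  − 8 · |2 9; -4 -9| = −8·(-18 − (-36)) = -144
  + 5 · |2 9; 4 -4| = 5·(-8 − 36) = -220
Sum: (-156) + (-144) + (-220) = -520

The determinant is -520.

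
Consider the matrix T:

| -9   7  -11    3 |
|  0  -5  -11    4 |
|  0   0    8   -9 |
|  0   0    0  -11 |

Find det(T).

|T| = -3960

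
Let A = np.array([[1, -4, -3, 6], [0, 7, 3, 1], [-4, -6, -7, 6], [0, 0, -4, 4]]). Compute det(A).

|A| = 660

Expand along row 4 (it has 2 zeros):
  − (-4) · M_43   where M_43 = det([1 -4 6; 0 7 1; -4 -6 6]) = 232
  + (4) · M_44   where M_44 = det([1 -4 -3; 0 7 3; -4 -6 -7]) = -67
det = (-1)·(-4)·(232) + (+1)·(4)·(-67) = 660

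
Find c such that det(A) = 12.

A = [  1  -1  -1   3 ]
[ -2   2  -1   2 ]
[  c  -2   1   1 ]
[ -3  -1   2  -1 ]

c = 0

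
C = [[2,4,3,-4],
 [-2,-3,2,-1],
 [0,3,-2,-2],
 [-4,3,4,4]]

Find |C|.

-564

Expand along row 3 (it has 1 zero):
  − (3) · M_32   where M_32 = det([2 3 -4; -2 2 -1; -4 4 4]) = 60
  + (-2) · M_33   where M_33 = det([2 4 -4; -2 -3 -1; -4 3 4]) = 102
  − (-2) · M_34   where M_34 = det([2 4 3; -2 -3 2; -4 3 4]) = -90
det = (-1)·(3)·(60) + (+1)·(-2)·(102) + (-1)·(-2)·(-90) = -564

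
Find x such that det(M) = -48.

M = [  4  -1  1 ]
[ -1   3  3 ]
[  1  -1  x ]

Expanding along the row containing x, det(M) is linear in x: det(M) = (11)·x + (7).
Set (11)·x + (7) = -48  ⇒  (11)·x = -55  ⇒  x = -5.

-5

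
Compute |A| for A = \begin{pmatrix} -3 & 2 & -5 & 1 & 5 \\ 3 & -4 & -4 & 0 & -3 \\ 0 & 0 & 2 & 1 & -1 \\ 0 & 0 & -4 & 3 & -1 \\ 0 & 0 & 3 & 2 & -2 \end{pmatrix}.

-12

A is block upper-triangular with a 2×2 block and a 3×3 block on the diagonal, so its determinant equals the product of the determinants of the diagonal blocks.
det of the 2×2 block = 6
det of the 3×3 block = -2
det = (6)·(-2) = -12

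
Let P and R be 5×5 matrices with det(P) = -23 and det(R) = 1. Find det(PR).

det(PR) = det(P)·det(R) = (-23)·(1) = -23

-23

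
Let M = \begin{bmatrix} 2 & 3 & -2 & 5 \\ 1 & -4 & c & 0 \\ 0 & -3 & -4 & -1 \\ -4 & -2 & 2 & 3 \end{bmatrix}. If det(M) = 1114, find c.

Expanding along the column containing c, det(M) is linear in c: det(M) = (70)·c + (554).
Set (70)·c + (554) = 1114  ⇒  (70)·c = 560  ⇒  c = 8.

c = 8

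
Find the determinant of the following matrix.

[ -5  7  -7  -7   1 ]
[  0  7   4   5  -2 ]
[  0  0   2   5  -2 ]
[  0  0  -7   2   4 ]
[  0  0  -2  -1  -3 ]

5985

The matrix is block upper-triangular with a 2×2 block and a 3×3 block on the diagonal, so its determinant equals the product of the determinants of the diagonal blocks.
det of the 2×2 block = -35
det of the 3×3 block = -171
det = (-35)·(-171) = 5985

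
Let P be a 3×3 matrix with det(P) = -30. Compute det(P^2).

The determinant is 900.

det(P^2) = (det P)^2 = (-30)^2 = 900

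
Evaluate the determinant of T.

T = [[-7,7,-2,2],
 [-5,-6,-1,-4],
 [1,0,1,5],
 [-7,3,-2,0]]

56

Expand along row 3 (it has 1 zero):
  + (1) · M_31   where M_31 = det([7 -2 2; -6 -1 -4; 3 -2 0]) = -2
  + (1) · M_33   where M_33 = det([-7 7 2; -5 -6 -4; -7 3 0]) = -2
  − (5) · M_34   where M_34 = det([-7 7 -2; -5 -6 -1; -7 3 -2]) = -12
det = (+1)·(1)·(-2) + (+1)·(1)·(-2) + (-1)·(5)·(-12) = 56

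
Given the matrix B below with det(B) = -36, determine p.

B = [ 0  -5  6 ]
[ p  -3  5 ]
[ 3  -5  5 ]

p = 3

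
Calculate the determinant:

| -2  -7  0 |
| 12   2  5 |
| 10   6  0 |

Expand along column 3:
  − 5 · |-2 -7; 10 6| = −5·(-12 − (-70)) = -290

The determinant is -290.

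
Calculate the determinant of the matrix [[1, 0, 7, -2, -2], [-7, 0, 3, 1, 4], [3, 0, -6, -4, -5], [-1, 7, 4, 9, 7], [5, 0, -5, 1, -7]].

Expand along column 2 (it has 4 zeros):
  + (7) · M_42   where M_42 = det([1 7 -2 -2; -7 3 1 4; 3 -6 -4 -5; 5 -5 1 -7]) = 1377
det = (+1)·(7)·(1377) = 9639

9639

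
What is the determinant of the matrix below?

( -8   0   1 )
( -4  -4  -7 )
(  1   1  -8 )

-312

Expand along column 2:
  + (-4) · |-8 1; 1 -8| = (-4)·(64 − 1) = -252
  − 1 · |-8 1; -4 -7| = −1·(56 − (-4)) = -60
Sum: (-252) + (-60) = -312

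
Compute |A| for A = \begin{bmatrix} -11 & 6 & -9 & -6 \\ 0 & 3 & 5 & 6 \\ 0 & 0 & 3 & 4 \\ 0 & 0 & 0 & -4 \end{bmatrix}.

396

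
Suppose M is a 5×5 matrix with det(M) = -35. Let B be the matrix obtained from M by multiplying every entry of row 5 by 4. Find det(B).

Scaling one row by 4 multiplies the determinant by 4.
det(B) = (4)·(-35) = -140

-140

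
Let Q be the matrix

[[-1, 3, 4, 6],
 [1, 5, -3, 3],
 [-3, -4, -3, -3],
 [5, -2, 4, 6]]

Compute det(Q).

1146

Expand along row 1:
  + (-1) · M_11   where M_11 = det([5 -3 3; -4 -3 -3; -2 4 6]) = -186
  − (3) · M_12   where M_12 = det([1 -3 3; -3 -3 -3; 5 4 6]) = -6
  + (4) · M_13   where M_13 = det([1 5 3; -3 -4 -3; 5 -2 6]) = 63
  − (6) · M_14   where M_14 = det([1 5 -3; -3 -4 -3; 5 -2 4]) = -115
det = (+1)·(-1)·(-186) + (-1)·(3)·(-6) + (+1)·(4)·(63) + (-1)·(6)·(-115) = 1146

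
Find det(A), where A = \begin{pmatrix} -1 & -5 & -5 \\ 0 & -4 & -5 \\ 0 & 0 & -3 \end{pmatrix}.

The determinant is -12.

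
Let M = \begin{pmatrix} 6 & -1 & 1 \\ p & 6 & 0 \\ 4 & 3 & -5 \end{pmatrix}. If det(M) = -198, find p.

-3

Expanding along the column containing p, det(M) is linear in p: det(M) = (-2)·p + (-204).
Set (-2)·p + (-204) = -198  ⇒  (-2)·p = 6  ⇒  p = -3.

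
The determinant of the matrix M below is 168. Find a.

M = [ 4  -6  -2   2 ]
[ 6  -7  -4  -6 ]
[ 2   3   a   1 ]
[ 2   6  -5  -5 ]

-3

Expanding along the column containing a, det(M) is linear in a: det(M) = (276)·a + (996).
Set (276)·a + (996) = 168  ⇒  (276)·a = -828  ⇒  a = -3.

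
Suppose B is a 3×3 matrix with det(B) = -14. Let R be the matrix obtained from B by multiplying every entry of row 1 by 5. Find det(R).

-70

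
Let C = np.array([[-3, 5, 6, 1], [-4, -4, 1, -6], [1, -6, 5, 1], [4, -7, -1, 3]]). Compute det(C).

|C| = 441

Expand along row 1:
  + (-3) · M_11   where M_11 = det([-4 1 -6; -6 5 1; -7 -1 3]) = -299
  − (5) · M_12   where M_12 = det([-4 1 -6; 1 5 1; 4 -1 3]) = 63
  + (6) · M_13   where M_13 = det([-4 -4 -6; 1 -6 1; 4 -7 3]) = -62
  − (1) · M_14   where M_14 = det([-4 -4 1; 1 -6 5; 4 -7 -1]) = -231
det = (+1)·(-3)·(-299) + (-1)·(5)·(63) + (+1)·(6)·(-62) + (-1)·(1)·(-231) = 441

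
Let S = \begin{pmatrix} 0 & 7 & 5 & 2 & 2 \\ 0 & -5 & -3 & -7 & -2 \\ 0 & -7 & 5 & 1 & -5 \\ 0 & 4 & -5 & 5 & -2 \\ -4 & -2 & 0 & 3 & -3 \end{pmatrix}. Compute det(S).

Expand along column 1 (it has 4 zeros):
  + (-4) · M_51   where M_51 = det([7 5 2 2; -5 -3 -7 -2; -7 5 1 -5; 4 -5 5 -2]) = -2385
det = (+1)·(-4)·(-2385) = 9540

|S| = 9540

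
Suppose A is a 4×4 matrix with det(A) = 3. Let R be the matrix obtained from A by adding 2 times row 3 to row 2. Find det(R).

Adding a multiple of one row to another leaves the determinant unchanged.
det(R) = (1)·(3) = 3

The determinant is 3.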